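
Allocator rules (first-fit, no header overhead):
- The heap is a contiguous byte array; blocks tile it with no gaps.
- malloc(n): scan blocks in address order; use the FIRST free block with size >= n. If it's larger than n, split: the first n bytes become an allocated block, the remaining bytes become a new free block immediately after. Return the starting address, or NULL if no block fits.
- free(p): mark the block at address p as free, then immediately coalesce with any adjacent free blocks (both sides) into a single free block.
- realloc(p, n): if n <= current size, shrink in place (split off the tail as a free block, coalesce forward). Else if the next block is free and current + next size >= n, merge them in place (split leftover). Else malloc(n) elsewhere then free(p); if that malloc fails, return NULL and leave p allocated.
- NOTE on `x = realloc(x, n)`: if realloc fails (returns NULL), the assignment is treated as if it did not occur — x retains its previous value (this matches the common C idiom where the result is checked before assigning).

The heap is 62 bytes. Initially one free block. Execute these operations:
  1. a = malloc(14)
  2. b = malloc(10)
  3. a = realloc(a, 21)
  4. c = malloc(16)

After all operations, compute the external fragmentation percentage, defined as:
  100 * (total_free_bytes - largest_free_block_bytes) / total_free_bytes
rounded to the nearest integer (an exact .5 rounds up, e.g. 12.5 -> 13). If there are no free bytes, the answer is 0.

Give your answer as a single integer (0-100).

Answer: 7

Derivation:
Op 1: a = malloc(14) -> a = 0; heap: [0-13 ALLOC][14-61 FREE]
Op 2: b = malloc(10) -> b = 14; heap: [0-13 ALLOC][14-23 ALLOC][24-61 FREE]
Op 3: a = realloc(a, 21) -> a = 24; heap: [0-13 FREE][14-23 ALLOC][24-44 ALLOC][45-61 FREE]
Op 4: c = malloc(16) -> c = 45; heap: [0-13 FREE][14-23 ALLOC][24-44 ALLOC][45-60 ALLOC][61-61 FREE]
Free blocks: [14 1] total_free=15 largest=14 -> 100*(15-14)/15 = 100/15 ≈ 6.667 -> rounds to 7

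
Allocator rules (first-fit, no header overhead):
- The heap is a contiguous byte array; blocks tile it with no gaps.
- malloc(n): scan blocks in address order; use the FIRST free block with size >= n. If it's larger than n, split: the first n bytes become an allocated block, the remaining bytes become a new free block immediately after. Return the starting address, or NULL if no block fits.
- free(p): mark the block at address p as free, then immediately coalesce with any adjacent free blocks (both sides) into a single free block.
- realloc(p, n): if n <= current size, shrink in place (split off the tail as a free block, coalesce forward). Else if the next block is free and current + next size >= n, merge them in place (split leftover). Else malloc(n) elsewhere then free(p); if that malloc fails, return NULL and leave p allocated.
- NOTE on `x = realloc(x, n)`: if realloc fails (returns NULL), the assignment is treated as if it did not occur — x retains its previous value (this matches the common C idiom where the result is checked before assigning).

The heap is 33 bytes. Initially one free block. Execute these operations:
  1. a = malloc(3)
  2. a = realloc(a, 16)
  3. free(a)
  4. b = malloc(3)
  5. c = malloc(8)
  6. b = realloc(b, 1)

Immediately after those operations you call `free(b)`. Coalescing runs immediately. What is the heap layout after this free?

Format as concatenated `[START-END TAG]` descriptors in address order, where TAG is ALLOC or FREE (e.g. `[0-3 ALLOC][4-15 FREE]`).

Op 1: a = malloc(3) -> a = 0; heap: [0-2 ALLOC][3-32 FREE]
Op 2: a = realloc(a, 16) -> a = 0; heap: [0-15 ALLOC][16-32 FREE]
Op 3: free(a) -> (freed a); heap: [0-32 FREE]
Op 4: b = malloc(3) -> b = 0; heap: [0-2 ALLOC][3-32 FREE]
Op 5: c = malloc(8) -> c = 3; heap: [0-2 ALLOC][3-10 ALLOC][11-32 FREE]
Op 6: b = realloc(b, 1) -> b = 0; heap: [0-0 ALLOC][1-2 FREE][3-10 ALLOC][11-32 FREE]
free(b): b = 0 -> block [0-0 ALLOC]; mark free, coalesce with adjacent free neighbors -> [0-2 FREE][3-10 ALLOC][11-32 FREE]

Answer: [0-2 FREE][3-10 ALLOC][11-32 FREE]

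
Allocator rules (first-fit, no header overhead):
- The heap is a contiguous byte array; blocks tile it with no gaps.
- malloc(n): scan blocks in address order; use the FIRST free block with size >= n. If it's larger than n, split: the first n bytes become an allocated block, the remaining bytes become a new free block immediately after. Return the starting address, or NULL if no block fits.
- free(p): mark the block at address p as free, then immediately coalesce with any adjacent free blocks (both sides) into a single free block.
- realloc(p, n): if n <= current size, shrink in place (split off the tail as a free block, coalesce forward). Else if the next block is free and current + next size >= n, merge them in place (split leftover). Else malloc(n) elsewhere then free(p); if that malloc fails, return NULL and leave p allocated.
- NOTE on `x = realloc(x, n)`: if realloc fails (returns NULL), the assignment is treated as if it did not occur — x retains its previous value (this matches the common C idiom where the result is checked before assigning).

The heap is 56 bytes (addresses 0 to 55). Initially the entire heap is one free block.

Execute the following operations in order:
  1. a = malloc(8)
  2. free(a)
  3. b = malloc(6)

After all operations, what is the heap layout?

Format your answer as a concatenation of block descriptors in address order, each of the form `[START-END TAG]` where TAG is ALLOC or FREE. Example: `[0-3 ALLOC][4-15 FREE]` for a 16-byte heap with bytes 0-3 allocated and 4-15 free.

Answer: [0-5 ALLOC][6-55 FREE]

Derivation:
Op 1: a = malloc(8) -> a = 0; heap: [0-7 ALLOC][8-55 FREE]
Op 2: free(a) -> (freed a); heap: [0-55 FREE]
Op 3: b = malloc(6) -> b = 0; heap: [0-5 ALLOC][6-55 FREE]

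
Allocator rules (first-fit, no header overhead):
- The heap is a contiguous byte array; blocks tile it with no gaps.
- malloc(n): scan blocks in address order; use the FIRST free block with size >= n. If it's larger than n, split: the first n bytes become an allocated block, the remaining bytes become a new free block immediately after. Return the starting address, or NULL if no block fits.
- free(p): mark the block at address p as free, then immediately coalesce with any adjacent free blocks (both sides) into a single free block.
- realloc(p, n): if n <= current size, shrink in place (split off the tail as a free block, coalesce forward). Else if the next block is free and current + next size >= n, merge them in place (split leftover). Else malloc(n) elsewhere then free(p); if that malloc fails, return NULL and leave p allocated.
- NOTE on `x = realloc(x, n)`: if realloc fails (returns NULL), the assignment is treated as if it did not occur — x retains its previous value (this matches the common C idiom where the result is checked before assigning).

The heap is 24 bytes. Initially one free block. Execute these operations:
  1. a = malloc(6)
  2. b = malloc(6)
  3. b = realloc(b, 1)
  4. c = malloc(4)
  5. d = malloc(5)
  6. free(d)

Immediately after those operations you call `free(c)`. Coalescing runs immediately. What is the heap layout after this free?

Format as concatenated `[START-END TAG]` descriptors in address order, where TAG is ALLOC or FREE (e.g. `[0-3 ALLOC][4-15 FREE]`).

Answer: [0-5 ALLOC][6-6 ALLOC][7-23 FREE]

Derivation:
Op 1: a = malloc(6) -> a = 0; heap: [0-5 ALLOC][6-23 FREE]
Op 2: b = malloc(6) -> b = 6; heap: [0-5 ALLOC][6-11 ALLOC][12-23 FREE]
Op 3: b = realloc(b, 1) -> b = 6; heap: [0-5 ALLOC][6-6 ALLOC][7-23 FREE]
Op 4: c = malloc(4) -> c = 7; heap: [0-5 ALLOC][6-6 ALLOC][7-10 ALLOC][11-23 FREE]
Op 5: d = malloc(5) -> d = 11; heap: [0-5 ALLOC][6-6 ALLOC][7-10 ALLOC][11-15 ALLOC][16-23 FREE]
Op 6: free(d) -> (freed d); heap: [0-5 ALLOC][6-6 ALLOC][7-10 ALLOC][11-23 FREE]
free(c): c = 7 -> block [7-10 ALLOC]; mark free, coalesce with adjacent free neighbors -> [0-5 ALLOC][6-6 ALLOC][7-23 FREE]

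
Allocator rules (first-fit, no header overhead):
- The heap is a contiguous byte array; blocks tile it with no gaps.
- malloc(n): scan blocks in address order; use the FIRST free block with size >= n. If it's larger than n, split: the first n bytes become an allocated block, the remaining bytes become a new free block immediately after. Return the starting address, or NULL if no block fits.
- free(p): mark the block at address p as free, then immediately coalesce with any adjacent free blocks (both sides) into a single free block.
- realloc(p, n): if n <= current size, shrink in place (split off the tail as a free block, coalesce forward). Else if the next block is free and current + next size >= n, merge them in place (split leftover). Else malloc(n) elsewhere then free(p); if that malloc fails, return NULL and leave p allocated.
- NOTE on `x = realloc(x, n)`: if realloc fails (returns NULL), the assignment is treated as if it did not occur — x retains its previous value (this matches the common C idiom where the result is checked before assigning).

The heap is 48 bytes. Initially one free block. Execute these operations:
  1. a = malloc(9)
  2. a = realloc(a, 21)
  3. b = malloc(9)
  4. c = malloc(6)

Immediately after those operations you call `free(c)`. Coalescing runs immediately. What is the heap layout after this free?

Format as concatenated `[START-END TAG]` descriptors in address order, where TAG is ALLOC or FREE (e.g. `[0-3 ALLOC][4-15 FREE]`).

Op 1: a = malloc(9) -> a = 0; heap: [0-8 ALLOC][9-47 FREE]
Op 2: a = realloc(a, 21) -> a = 0; heap: [0-20 ALLOC][21-47 FREE]
Op 3: b = malloc(9) -> b = 21; heap: [0-20 ALLOC][21-29 ALLOC][30-47 FREE]
Op 4: c = malloc(6) -> c = 30; heap: [0-20 ALLOC][21-29 ALLOC][30-35 ALLOC][36-47 FREE]
free(c): c = 30 -> block [30-35 ALLOC]; mark free, coalesce with adjacent free neighbors -> [0-20 ALLOC][21-29 ALLOC][30-47 FREE]

Answer: [0-20 ALLOC][21-29 ALLOC][30-47 FREE]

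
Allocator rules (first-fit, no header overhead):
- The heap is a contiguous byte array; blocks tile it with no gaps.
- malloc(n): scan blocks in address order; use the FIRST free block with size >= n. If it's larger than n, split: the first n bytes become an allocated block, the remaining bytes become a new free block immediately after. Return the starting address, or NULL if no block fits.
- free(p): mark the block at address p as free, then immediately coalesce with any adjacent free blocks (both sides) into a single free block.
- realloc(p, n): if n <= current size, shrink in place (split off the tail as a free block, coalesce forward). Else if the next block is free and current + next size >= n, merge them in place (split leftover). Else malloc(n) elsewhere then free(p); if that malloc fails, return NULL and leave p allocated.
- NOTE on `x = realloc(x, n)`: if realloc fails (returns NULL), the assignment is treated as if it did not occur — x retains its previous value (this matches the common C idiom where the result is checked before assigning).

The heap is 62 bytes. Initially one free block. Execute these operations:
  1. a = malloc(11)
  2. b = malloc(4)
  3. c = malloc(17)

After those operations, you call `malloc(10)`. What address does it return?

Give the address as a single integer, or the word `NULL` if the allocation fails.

Answer: 32

Derivation:
Op 1: a = malloc(11) -> a = 0; heap: [0-10 ALLOC][11-61 FREE]
Op 2: b = malloc(4) -> b = 11; heap: [0-10 ALLOC][11-14 ALLOC][15-61 FREE]
Op 3: c = malloc(17) -> c = 15; heap: [0-10 ALLOC][11-14 ALLOC][15-31 ALLOC][32-61 FREE]
malloc(10): first-fit scan over [0-10 ALLOC][11-14 ALLOC][15-31 ALLOC][32-61 FREE] -> 32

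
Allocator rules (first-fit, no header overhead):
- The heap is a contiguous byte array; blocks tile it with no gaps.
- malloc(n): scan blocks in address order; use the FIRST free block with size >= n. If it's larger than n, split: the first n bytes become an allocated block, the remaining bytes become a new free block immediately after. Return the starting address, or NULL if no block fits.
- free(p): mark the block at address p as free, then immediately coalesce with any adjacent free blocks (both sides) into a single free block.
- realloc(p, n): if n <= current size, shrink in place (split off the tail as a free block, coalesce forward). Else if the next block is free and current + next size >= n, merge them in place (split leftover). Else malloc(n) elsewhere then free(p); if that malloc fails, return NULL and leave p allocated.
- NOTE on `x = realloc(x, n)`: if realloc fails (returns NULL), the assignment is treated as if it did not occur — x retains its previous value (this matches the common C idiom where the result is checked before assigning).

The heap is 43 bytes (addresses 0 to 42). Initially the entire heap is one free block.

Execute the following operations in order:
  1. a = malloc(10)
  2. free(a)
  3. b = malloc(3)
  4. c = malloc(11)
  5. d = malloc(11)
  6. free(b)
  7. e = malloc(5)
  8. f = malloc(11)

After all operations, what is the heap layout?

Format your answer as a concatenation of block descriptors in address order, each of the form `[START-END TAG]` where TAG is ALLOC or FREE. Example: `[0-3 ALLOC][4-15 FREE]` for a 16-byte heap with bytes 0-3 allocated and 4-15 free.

Answer: [0-2 FREE][3-13 ALLOC][14-24 ALLOC][25-29 ALLOC][30-40 ALLOC][41-42 FREE]

Derivation:
Op 1: a = malloc(10) -> a = 0; heap: [0-9 ALLOC][10-42 FREE]
Op 2: free(a) -> (freed a); heap: [0-42 FREE]
Op 3: b = malloc(3) -> b = 0; heap: [0-2 ALLOC][3-42 FREE]
Op 4: c = malloc(11) -> c = 3; heap: [0-2 ALLOC][3-13 ALLOC][14-42 FREE]
Op 5: d = malloc(11) -> d = 14; heap: [0-2 ALLOC][3-13 ALLOC][14-24 ALLOC][25-42 FREE]
Op 6: free(b) -> (freed b); heap: [0-2 FREE][3-13 ALLOC][14-24 ALLOC][25-42 FREE]
Op 7: e = malloc(5) -> e = 25; heap: [0-2 FREE][3-13 ALLOC][14-24 ALLOC][25-29 ALLOC][30-42 FREE]
Op 8: f = malloc(11) -> f = 30; heap: [0-2 FREE][3-13 ALLOC][14-24 ALLOC][25-29 ALLOC][30-40 ALLOC][41-42 FREE]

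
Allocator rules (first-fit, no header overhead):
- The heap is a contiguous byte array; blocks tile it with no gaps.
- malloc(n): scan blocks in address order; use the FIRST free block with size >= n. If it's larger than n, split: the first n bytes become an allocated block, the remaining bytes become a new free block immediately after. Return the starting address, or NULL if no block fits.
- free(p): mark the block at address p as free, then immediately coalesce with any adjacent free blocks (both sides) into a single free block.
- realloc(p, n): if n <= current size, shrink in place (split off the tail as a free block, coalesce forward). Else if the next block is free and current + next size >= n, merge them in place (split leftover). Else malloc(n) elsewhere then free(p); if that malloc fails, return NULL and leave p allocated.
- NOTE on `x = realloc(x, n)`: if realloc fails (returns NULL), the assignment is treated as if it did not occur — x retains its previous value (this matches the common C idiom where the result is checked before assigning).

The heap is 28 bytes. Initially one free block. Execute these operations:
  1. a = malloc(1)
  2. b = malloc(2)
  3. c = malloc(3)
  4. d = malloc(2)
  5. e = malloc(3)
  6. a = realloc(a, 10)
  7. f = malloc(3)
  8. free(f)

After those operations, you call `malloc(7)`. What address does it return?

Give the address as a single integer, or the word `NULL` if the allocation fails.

Answer: 21

Derivation:
Op 1: a = malloc(1) -> a = 0; heap: [0-0 ALLOC][1-27 FREE]
Op 2: b = malloc(2) -> b = 1; heap: [0-0 ALLOC][1-2 ALLOC][3-27 FREE]
Op 3: c = malloc(3) -> c = 3; heap: [0-0 ALLOC][1-2 ALLOC][3-5 ALLOC][6-27 FREE]
Op 4: d = malloc(2) -> d = 6; heap: [0-0 ALLOC][1-2 ALLOC][3-5 ALLOC][6-7 ALLOC][8-27 FREE]
Op 5: e = malloc(3) -> e = 8; heap: [0-0 ALLOC][1-2 ALLOC][3-5 ALLOC][6-7 ALLOC][8-10 ALLOC][11-27 FREE]
Op 6: a = realloc(a, 10) -> a = 11; heap: [0-0 FREE][1-2 ALLOC][3-5 ALLOC][6-7 ALLOC][8-10 ALLOC][11-20 ALLOC][21-27 FREE]
Op 7: f = malloc(3) -> f = 21; heap: [0-0 FREE][1-2 ALLOC][3-5 ALLOC][6-7 ALLOC][8-10 ALLOC][11-20 ALLOC][21-23 ALLOC][24-27 FREE]
Op 8: free(f) -> (freed f); heap: [0-0 FREE][1-2 ALLOC][3-5 ALLOC][6-7 ALLOC][8-10 ALLOC][11-20 ALLOC][21-27 FREE]
malloc(7): first-fit scan over [0-0 FREE][1-2 ALLOC][3-5 ALLOC][6-7 ALLOC][8-10 ALLOC][11-20 ALLOC][21-27 FREE] -> 21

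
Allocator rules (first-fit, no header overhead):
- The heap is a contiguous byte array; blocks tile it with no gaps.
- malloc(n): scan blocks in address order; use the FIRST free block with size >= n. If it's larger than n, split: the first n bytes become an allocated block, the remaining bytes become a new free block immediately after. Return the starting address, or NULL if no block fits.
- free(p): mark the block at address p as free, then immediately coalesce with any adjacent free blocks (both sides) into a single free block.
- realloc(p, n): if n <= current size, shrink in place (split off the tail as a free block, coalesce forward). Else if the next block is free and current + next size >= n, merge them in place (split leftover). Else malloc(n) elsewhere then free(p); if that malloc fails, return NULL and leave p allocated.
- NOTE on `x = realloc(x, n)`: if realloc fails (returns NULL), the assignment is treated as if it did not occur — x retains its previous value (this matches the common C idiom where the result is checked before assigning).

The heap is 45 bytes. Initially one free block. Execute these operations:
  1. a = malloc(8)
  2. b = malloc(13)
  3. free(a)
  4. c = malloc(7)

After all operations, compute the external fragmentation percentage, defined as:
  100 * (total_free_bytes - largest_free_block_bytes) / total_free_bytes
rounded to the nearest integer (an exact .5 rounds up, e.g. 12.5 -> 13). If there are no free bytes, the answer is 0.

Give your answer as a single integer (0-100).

Op 1: a = malloc(8) -> a = 0; heap: [0-7 ALLOC][8-44 FREE]
Op 2: b = malloc(13) -> b = 8; heap: [0-7 ALLOC][8-20 ALLOC][21-44 FREE]
Op 3: free(a) -> (freed a); heap: [0-7 FREE][8-20 ALLOC][21-44 FREE]
Op 4: c = malloc(7) -> c = 0; heap: [0-6 ALLOC][7-7 FREE][8-20 ALLOC][21-44 FREE]
Free blocks: [1 24] total_free=25 largest=24 -> 100*(25-24)/25 = 100/25 = 4

Answer: 4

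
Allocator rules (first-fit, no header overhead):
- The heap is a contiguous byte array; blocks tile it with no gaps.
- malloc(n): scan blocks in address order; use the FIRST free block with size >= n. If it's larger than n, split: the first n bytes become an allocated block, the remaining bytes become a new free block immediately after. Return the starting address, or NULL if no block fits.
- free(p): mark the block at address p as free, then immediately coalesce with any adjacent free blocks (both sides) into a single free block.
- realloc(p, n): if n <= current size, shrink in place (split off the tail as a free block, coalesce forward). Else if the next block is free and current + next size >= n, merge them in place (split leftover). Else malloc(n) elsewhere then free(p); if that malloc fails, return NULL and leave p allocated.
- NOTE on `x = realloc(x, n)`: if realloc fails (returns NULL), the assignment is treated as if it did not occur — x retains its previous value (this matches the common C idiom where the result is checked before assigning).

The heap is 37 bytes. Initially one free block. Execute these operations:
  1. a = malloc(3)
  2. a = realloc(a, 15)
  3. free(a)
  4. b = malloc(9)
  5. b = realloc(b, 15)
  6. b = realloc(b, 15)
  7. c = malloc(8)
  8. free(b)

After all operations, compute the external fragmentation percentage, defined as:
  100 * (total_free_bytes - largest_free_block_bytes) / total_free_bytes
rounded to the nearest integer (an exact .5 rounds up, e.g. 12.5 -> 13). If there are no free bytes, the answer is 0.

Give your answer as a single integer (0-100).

Op 1: a = malloc(3) -> a = 0; heap: [0-2 ALLOC][3-36 FREE]
Op 2: a = realloc(a, 15) -> a = 0; heap: [0-14 ALLOC][15-36 FREE]
Op 3: free(a) -> (freed a); heap: [0-36 FREE]
Op 4: b = malloc(9) -> b = 0; heap: [0-8 ALLOC][9-36 FREE]
Op 5: b = realloc(b, 15) -> b = 0; heap: [0-14 ALLOC][15-36 FREE]
Op 6: b = realloc(b, 15) -> b = 0; heap: [0-14 ALLOC][15-36 FREE]
Op 7: c = malloc(8) -> c = 15; heap: [0-14 ALLOC][15-22 ALLOC][23-36 FREE]
Op 8: free(b) -> (freed b); heap: [0-14 FREE][15-22 ALLOC][23-36 FREE]
Free blocks: [15 14] total_free=29 largest=15 -> 100*(29-15)/29 = 1400/29 ≈ 48.276 -> rounds to 48

Answer: 48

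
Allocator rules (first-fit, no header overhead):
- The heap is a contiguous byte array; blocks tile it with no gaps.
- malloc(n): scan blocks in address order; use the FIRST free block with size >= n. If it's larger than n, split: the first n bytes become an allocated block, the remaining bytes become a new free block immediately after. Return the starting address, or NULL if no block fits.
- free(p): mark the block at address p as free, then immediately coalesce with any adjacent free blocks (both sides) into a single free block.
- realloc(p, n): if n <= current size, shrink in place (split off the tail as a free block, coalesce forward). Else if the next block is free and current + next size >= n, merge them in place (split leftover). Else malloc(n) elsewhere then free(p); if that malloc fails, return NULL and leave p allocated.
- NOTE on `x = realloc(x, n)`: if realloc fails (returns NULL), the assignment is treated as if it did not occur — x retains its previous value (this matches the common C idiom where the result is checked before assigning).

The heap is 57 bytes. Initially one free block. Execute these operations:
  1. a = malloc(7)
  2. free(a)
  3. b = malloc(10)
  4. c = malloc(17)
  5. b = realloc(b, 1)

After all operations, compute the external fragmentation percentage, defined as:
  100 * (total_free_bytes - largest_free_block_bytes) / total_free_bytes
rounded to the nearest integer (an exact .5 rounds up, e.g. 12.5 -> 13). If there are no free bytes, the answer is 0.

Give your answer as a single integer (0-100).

Answer: 23

Derivation:
Op 1: a = malloc(7) -> a = 0; heap: [0-6 ALLOC][7-56 FREE]
Op 2: free(a) -> (freed a); heap: [0-56 FREE]
Op 3: b = malloc(10) -> b = 0; heap: [0-9 ALLOC][10-56 FREE]
Op 4: c = malloc(17) -> c = 10; heap: [0-9 ALLOC][10-26 ALLOC][27-56 FREE]
Op 5: b = realloc(b, 1) -> b = 0; heap: [0-0 ALLOC][1-9 FREE][10-26 ALLOC][27-56 FREE]
Free blocks: [9 30] total_free=39 largest=30 -> 100*(39-30)/39 = 900/39 ≈ 23.077 -> rounds to 23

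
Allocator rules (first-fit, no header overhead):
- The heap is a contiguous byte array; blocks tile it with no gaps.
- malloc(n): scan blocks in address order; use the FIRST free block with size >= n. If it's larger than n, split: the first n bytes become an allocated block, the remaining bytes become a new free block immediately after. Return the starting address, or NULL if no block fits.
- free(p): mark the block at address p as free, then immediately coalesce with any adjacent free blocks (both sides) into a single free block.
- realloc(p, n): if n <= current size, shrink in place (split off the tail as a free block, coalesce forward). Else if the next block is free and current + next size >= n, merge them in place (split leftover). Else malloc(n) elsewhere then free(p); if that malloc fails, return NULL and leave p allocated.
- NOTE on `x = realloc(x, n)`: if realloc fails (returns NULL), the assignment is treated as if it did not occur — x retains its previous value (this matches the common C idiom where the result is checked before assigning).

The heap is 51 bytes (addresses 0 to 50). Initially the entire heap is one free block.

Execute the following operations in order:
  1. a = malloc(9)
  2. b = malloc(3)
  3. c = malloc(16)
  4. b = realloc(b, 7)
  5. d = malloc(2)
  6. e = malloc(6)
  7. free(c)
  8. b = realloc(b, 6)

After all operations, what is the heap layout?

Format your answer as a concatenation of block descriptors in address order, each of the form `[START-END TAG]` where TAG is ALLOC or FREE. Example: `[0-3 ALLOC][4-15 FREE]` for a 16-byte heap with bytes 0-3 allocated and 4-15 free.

Answer: [0-8 ALLOC][9-10 ALLOC][11-27 FREE][28-33 ALLOC][34-34 FREE][35-40 ALLOC][41-50 FREE]

Derivation:
Op 1: a = malloc(9) -> a = 0; heap: [0-8 ALLOC][9-50 FREE]
Op 2: b = malloc(3) -> b = 9; heap: [0-8 ALLOC][9-11 ALLOC][12-50 FREE]
Op 3: c = malloc(16) -> c = 12; heap: [0-8 ALLOC][9-11 ALLOC][12-27 ALLOC][28-50 FREE]
Op 4: b = realloc(b, 7) -> b = 28; heap: [0-8 ALLOC][9-11 FREE][12-27 ALLOC][28-34 ALLOC][35-50 FREE]
Op 5: d = malloc(2) -> d = 9; heap: [0-8 ALLOC][9-10 ALLOC][11-11 FREE][12-27 ALLOC][28-34 ALLOC][35-50 FREE]
Op 6: e = malloc(6) -> e = 35; heap: [0-8 ALLOC][9-10 ALLOC][11-11 FREE][12-27 ALLOC][28-34 ALLOC][35-40 ALLOC][41-50 FREE]
Op 7: free(c) -> (freed c); heap: [0-8 ALLOC][9-10 ALLOC][11-27 FREE][28-34 ALLOC][35-40 ALLOC][41-50 FREE]
Op 8: b = realloc(b, 6) -> b = 28; heap: [0-8 ALLOC][9-10 ALLOC][11-27 FREE][28-33 ALLOC][34-34 FREE][35-40 ALLOC][41-50 FREE]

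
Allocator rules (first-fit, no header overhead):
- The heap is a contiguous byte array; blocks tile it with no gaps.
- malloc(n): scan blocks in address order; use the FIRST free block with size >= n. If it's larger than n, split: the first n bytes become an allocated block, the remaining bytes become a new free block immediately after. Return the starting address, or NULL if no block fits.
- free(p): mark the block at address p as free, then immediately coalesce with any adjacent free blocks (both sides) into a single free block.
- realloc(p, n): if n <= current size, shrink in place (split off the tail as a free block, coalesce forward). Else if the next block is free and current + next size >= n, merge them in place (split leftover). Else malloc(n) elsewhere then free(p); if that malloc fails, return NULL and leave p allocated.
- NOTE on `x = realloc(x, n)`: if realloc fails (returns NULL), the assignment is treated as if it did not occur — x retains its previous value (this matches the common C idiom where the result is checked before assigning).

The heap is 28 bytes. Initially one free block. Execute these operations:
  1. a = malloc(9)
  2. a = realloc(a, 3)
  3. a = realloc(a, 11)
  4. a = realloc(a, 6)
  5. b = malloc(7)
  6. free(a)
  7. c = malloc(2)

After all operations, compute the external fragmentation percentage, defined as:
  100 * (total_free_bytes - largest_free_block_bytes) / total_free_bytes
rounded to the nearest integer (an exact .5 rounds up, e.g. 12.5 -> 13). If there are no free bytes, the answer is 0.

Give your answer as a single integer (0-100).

Answer: 21

Derivation:
Op 1: a = malloc(9) -> a = 0; heap: [0-8 ALLOC][9-27 FREE]
Op 2: a = realloc(a, 3) -> a = 0; heap: [0-2 ALLOC][3-27 FREE]
Op 3: a = realloc(a, 11) -> a = 0; heap: [0-10 ALLOC][11-27 FREE]
Op 4: a = realloc(a, 6) -> a = 0; heap: [0-5 ALLOC][6-27 FREE]
Op 5: b = malloc(7) -> b = 6; heap: [0-5 ALLOC][6-12 ALLOC][13-27 FREE]
Op 6: free(a) -> (freed a); heap: [0-5 FREE][6-12 ALLOC][13-27 FREE]
Op 7: c = malloc(2) -> c = 0; heap: [0-1 ALLOC][2-5 FREE][6-12 ALLOC][13-27 FREE]
Free blocks: [4 15] total_free=19 largest=15 -> 100*(19-15)/19 = 400/19 ≈ 21.053 -> rounds to 21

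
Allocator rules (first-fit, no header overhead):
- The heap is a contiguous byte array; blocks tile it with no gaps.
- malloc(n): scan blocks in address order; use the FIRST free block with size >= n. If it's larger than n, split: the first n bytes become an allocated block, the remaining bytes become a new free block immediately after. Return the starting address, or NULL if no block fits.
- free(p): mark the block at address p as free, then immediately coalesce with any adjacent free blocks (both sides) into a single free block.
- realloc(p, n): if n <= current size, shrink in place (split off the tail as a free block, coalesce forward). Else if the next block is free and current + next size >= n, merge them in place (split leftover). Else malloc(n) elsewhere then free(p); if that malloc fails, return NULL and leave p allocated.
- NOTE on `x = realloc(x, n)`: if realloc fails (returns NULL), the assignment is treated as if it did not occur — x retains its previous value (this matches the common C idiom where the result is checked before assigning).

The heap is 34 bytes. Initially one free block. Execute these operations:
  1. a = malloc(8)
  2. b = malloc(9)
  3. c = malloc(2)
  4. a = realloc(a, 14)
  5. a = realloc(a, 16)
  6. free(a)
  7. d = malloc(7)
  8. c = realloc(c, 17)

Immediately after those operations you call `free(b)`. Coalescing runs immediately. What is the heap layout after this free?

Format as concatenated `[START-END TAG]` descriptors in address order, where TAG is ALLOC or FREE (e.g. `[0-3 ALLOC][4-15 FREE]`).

Op 1: a = malloc(8) -> a = 0; heap: [0-7 ALLOC][8-33 FREE]
Op 2: b = malloc(9) -> b = 8; heap: [0-7 ALLOC][8-16 ALLOC][17-33 FREE]
Op 3: c = malloc(2) -> c = 17; heap: [0-7 ALLOC][8-16 ALLOC][17-18 ALLOC][19-33 FREE]
Op 4: a = realloc(a, 14) -> a = 19; heap: [0-7 FREE][8-16 ALLOC][17-18 ALLOC][19-32 ALLOC][33-33 FREE]
Op 5: a = realloc(a, 16) -> NULL (a unchanged); heap: [0-7 FREE][8-16 ALLOC][17-18 ALLOC][19-32 ALLOC][33-33 FREE]
Op 6: free(a) -> (freed a); heap: [0-7 FREE][8-16 ALLOC][17-18 ALLOC][19-33 FREE]
Op 7: d = malloc(7) -> d = 0; heap: [0-6 ALLOC][7-7 FREE][8-16 ALLOC][17-18 ALLOC][19-33 FREE]
Op 8: c = realloc(c, 17) -> c = 17; heap: [0-6 ALLOC][7-7 FREE][8-16 ALLOC][17-33 ALLOC]
free(b): b = 8 -> block [8-16 ALLOC]; mark free, coalesce with adjacent free neighbors -> [0-6 ALLOC][7-16 FREE][17-33 ALLOC]

Answer: [0-6 ALLOC][7-16 FREE][17-33 ALLOC]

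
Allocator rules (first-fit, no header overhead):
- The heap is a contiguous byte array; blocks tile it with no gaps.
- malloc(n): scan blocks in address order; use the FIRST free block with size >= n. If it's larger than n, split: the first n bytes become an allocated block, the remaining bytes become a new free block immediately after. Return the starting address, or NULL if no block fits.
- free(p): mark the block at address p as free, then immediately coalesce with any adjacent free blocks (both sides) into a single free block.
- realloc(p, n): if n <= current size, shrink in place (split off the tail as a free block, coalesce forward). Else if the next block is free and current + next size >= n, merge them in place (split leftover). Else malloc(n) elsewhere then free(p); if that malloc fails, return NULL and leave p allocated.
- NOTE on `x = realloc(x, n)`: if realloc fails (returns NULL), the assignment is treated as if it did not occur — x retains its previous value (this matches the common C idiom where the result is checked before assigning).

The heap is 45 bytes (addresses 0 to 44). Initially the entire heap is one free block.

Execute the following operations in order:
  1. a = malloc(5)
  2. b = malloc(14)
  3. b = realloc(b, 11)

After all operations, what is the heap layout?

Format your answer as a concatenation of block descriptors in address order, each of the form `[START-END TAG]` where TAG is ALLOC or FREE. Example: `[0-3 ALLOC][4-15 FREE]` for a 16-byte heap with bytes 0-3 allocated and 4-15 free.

Op 1: a = malloc(5) -> a = 0; heap: [0-4 ALLOC][5-44 FREE]
Op 2: b = malloc(14) -> b = 5; heap: [0-4 ALLOC][5-18 ALLOC][19-44 FREE]
Op 3: b = realloc(b, 11) -> b = 5; heap: [0-4 ALLOC][5-15 ALLOC][16-44 FREE]

Answer: [0-4 ALLOC][5-15 ALLOC][16-44 FREE]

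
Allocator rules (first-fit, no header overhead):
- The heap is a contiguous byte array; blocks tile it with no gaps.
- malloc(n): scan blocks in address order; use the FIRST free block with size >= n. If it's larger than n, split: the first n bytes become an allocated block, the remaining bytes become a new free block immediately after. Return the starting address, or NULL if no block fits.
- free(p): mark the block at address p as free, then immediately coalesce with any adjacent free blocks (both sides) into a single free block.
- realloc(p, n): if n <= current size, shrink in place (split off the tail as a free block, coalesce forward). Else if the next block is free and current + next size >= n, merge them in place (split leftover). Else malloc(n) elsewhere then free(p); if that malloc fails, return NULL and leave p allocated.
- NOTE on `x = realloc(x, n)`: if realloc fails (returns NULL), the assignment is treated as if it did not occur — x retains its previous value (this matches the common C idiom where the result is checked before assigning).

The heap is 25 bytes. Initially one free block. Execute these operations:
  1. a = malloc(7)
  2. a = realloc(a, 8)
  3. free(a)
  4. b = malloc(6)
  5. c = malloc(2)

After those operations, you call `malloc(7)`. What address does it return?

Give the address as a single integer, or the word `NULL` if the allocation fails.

Op 1: a = malloc(7) -> a = 0; heap: [0-6 ALLOC][7-24 FREE]
Op 2: a = realloc(a, 8) -> a = 0; heap: [0-7 ALLOC][8-24 FREE]
Op 3: free(a) -> (freed a); heap: [0-24 FREE]
Op 4: b = malloc(6) -> b = 0; heap: [0-5 ALLOC][6-24 FREE]
Op 5: c = malloc(2) -> c = 6; heap: [0-5 ALLOC][6-7 ALLOC][8-24 FREE]
malloc(7): first-fit scan over [0-5 ALLOC][6-7 ALLOC][8-24 FREE] -> 8

Answer: 8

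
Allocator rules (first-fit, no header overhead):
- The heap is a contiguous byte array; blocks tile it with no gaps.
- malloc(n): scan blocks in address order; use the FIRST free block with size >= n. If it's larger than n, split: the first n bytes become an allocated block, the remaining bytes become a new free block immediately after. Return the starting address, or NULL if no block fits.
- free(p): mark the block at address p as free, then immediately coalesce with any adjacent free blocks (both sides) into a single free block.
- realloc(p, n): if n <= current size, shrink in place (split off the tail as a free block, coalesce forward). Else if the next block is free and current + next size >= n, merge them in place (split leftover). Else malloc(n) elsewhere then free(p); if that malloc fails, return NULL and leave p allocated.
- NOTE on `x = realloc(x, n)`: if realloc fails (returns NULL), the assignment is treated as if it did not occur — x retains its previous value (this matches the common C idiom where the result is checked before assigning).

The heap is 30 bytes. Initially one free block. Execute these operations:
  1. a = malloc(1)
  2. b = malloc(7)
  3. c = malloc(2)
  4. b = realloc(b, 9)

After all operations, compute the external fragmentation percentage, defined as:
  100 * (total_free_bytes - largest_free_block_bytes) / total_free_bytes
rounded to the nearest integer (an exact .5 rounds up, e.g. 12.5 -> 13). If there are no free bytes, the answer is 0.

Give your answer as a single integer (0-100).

Answer: 39

Derivation:
Op 1: a = malloc(1) -> a = 0; heap: [0-0 ALLOC][1-29 FREE]
Op 2: b = malloc(7) -> b = 1; heap: [0-0 ALLOC][1-7 ALLOC][8-29 FREE]
Op 3: c = malloc(2) -> c = 8; heap: [0-0 ALLOC][1-7 ALLOC][8-9 ALLOC][10-29 FREE]
Op 4: b = realloc(b, 9) -> b = 10; heap: [0-0 ALLOC][1-7 FREE][8-9 ALLOC][10-18 ALLOC][19-29 FREE]
Free blocks: [7 11] total_free=18 largest=11 -> 100*(18-11)/18 = 700/18 ≈ 38.889 -> rounds to 39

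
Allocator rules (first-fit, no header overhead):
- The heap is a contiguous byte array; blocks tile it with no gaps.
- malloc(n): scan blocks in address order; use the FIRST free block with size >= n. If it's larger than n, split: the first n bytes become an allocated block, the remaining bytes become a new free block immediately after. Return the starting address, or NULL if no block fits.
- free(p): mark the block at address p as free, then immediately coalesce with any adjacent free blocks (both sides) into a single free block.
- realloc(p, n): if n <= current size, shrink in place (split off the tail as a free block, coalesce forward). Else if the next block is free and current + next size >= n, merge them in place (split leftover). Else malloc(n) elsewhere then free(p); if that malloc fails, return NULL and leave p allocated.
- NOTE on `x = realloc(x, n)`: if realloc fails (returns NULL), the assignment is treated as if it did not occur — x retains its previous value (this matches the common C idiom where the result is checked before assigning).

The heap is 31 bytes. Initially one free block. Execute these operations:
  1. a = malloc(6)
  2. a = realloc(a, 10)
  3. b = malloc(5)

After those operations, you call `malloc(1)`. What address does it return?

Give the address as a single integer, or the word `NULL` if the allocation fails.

Op 1: a = malloc(6) -> a = 0; heap: [0-5 ALLOC][6-30 FREE]
Op 2: a = realloc(a, 10) -> a = 0; heap: [0-9 ALLOC][10-30 FREE]
Op 3: b = malloc(5) -> b = 10; heap: [0-9 ALLOC][10-14 ALLOC][15-30 FREE]
malloc(1): first-fit scan over [0-9 ALLOC][10-14 ALLOC][15-30 FREE] -> 15

Answer: 15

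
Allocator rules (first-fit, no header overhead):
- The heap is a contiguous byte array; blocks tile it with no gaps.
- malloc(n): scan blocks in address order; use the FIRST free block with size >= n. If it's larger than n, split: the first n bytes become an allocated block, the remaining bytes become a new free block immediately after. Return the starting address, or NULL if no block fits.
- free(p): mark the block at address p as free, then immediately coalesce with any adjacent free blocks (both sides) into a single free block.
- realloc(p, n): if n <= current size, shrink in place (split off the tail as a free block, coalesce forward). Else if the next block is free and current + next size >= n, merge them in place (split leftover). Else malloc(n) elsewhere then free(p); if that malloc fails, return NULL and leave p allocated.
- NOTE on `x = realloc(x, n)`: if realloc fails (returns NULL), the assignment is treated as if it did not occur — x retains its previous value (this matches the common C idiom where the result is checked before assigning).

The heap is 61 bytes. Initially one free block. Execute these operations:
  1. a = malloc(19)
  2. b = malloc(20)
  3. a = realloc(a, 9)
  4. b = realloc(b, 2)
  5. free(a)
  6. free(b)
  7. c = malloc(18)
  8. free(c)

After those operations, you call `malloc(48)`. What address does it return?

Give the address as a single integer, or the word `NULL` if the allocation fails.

Op 1: a = malloc(19) -> a = 0; heap: [0-18 ALLOC][19-60 FREE]
Op 2: b = malloc(20) -> b = 19; heap: [0-18 ALLOC][19-38 ALLOC][39-60 FREE]
Op 3: a = realloc(a, 9) -> a = 0; heap: [0-8 ALLOC][9-18 FREE][19-38 ALLOC][39-60 FREE]
Op 4: b = realloc(b, 2) -> b = 19; heap: [0-8 ALLOC][9-18 FREE][19-20 ALLOC][21-60 FREE]
Op 5: free(a) -> (freed a); heap: [0-18 FREE][19-20 ALLOC][21-60 FREE]
Op 6: free(b) -> (freed b); heap: [0-60 FREE]
Op 7: c = malloc(18) -> c = 0; heap: [0-17 ALLOC][18-60 FREE]
Op 8: free(c) -> (freed c); heap: [0-60 FREE]
malloc(48): first-fit scan over [0-60 FREE] -> 0

Answer: 0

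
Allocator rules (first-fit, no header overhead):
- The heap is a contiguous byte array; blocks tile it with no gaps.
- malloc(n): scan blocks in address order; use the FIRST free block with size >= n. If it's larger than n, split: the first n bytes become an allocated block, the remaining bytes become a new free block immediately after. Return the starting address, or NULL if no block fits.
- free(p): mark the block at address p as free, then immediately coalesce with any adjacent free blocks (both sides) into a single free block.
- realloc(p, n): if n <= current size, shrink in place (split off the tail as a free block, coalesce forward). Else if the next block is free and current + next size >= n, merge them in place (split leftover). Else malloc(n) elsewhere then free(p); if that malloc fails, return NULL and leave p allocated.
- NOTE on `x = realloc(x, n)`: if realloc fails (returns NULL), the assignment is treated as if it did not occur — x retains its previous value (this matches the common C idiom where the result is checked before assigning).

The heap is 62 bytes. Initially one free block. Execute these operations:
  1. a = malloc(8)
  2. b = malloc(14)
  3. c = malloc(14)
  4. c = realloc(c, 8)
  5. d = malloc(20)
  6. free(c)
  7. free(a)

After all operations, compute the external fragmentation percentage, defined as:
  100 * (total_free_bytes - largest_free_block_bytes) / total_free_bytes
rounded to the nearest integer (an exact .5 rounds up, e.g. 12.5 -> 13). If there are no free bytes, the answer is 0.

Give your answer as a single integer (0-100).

Op 1: a = malloc(8) -> a = 0; heap: [0-7 ALLOC][8-61 FREE]
Op 2: b = malloc(14) -> b = 8; heap: [0-7 ALLOC][8-21 ALLOC][22-61 FREE]
Op 3: c = malloc(14) -> c = 22; heap: [0-7 ALLOC][8-21 ALLOC][22-35 ALLOC][36-61 FREE]
Op 4: c = realloc(c, 8) -> c = 22; heap: [0-7 ALLOC][8-21 ALLOC][22-29 ALLOC][30-61 FREE]
Op 5: d = malloc(20) -> d = 30; heap: [0-7 ALLOC][8-21 ALLOC][22-29 ALLOC][30-49 ALLOC][50-61 FREE]
Op 6: free(c) -> (freed c); heap: [0-7 ALLOC][8-21 ALLOC][22-29 FREE][30-49 ALLOC][50-61 FREE]
Op 7: free(a) -> (freed a); heap: [0-7 FREE][8-21 ALLOC][22-29 FREE][30-49 ALLOC][50-61 FREE]
Free blocks: [8 8 12] total_free=28 largest=12 -> 100*(28-12)/28 = 1600/28 ≈ 57.143 -> rounds to 57

Answer: 57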